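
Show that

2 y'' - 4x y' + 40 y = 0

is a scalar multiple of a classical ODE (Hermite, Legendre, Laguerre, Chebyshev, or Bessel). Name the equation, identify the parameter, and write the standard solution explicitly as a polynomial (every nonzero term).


All three coefficients share the factor 2; dividing through by 2 gives  y'' - 2x y' + 20 y = 0.
This matches the Hermite equation y'' - 2x y' + 2n y = 0 with 2n = 20, so n = 10; the polynomial solution is H_10(x).
With y = sum_k a_k x^k, matching x^k gives (k+2)(k+1) a_{k+2} = 2(k - n) a_k = 2(k - 10) a_k. The right side vanishes at k = 10, so the series with the parity of 10 terminates at degree 10.
Standard normalization: leading coefficient of H_n is 2^n, so a_10 = 2^10 = 1024. Work downward with a_k = (k+1)(k+2) a_{k+2} / (2(k - n)):
  a_8 = (9)(10)(1024) / (2(8 - 10)) = 92160/(-4) = -23040
  a_6 = (7)(8)(-23040) / (2(6 - 10)) = -1290240/(-8) = 161280
  a_4 = (5)(6)(161280) / (2(4 - 10)) = 4838400/(-12) = -403200
  a_2 = (3)(4)(-403200) / (2(2 - 10)) = -4838400/(-16) = 302400
  a_0 = (1)(2)(302400) / (2(0 - 10)) = 604800/(-20) = -30240
Hence H_10(x) = 1024 x^10 - 23040 x^8 + 161280 x^6 - 403200 x^4 + 302400 x^2 - 30240.

H_10(x); series = 1024 x^10 - 23040 x^8 + 161280 x^6 - 403200 x^4 + 302400 x^2 - 30240


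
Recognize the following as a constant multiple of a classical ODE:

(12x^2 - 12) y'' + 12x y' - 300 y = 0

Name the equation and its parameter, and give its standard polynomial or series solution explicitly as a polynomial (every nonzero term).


All three coefficients share the factor -12; dividing through by -12 gives  (1 - x^2) y'' - x y' + 25 y = 0.
This matches the Chebyshev equation (1 - x^2) y'' - x y' + n^2 y = 0 (note the -x y' term, not -2x y') with n^2 = 25, so n = 5; the polynomial solution is T_5(x).
With y = sum_k a_k x^k, matching x^k gives (k+2)(k+1) a_{k+2} = (k^2 - n^2) a_k = (k - 5)(k + 5) a_k. The right side vanishes at k = 5, so the series with the parity of 5 terminates at degree 5.
Standard normalization: leading coefficient of T_n is 2^(n-1), so a_5 = 2^4 = 16. Work downward with a_k = (k+1)(k+2) a_{k+2} / ((k - 5)(k + 5)):
  a_3 = (4)(5)(16) / ((3 - 5)(3 + 5)) = 320/(-16) = -20
  a_1 = (2)(3)(-20) / ((1 - 5)(1 + 5)) = -120/(-24) = 5
Hence T_5(x) = 16 x^5 - 20 x^3 + 5 x.

T_5(x); series = 16 x^5 - 20 x^3 + 5 x


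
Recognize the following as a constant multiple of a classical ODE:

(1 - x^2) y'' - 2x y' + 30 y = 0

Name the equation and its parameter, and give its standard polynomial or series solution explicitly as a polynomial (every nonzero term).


The equation is already in a standard form:  (1 - x^2) y'' - 2x y' + 30 y = 0.
This matches the Legendre equation (1 - x^2) y'' - 2x y' + n(n+1) y = 0 (note the -2x y' term) with n(n+1) = 30, so n = 5; the polynomial solution is P_5(x).
With y = sum_k a_k x^k, matching x^k gives (k+2)(k+1) a_{k+2} = [k(k+1) - n(n+1)] a_k = (k - 5)(k + 6) a_k. The right side vanishes at k = 5, so the series with the parity of 5 terminates at degree 5.
Standard normalization (P_n(1) = 1): leading coefficient (2n)!/(2^n (n!)^2) = 3628800/(32*14400) = 63/8, so a_5 = 63/8. Work downward with a_k = (k+1)(k+2) a_{k+2} / ((k - 5)(k + 6)):
  a_3 = (4)(5)(63/8) / ((3 - 5)(3 + 6)) = (315/2)/(-18) = -35/4
  a_1 = (2)(3)(-35/4) / ((1 - 5)(1 + 6)) = (-105/2)/(-28) = 15/8
Hence P_5(x) = 63 x^5/8 - 35 x^3/4 + 15 x/8.

P_5(x); series = 63 x^5/8 - 35 x^3/4 + 15 x/8


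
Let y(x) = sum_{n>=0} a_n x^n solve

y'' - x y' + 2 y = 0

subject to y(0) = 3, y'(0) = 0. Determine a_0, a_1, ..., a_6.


Ansatz: y(x) = sum_{n>=0} a_n x^n, so y'(x) = sum_{n>=1} n a_n x^(n-1) and y''(x) = sum_{n>=2} n(n-1) a_n x^(n-2).
Substitute into P(x) y'' + Q(x) y' + R(x) y = 0 with P(x) = 1, Q(x) = -x, R(x) = 2, and match powers of x.
Initial conditions: a_0 = 3, a_1 = 0.
Setting the coefficient of each power of x to zero and solving order by order (substituting the coefficients already found):
  x^0: 2 a_2 + 2 a_0 = 0  ->  2 a_2 = -2 a_0 = -6  ->  a_2 = -3
  x^1: 6 a_3 + a_1 = 0  ->  6 a_3 = -a_1 = 0  ->  a_3 = 0
  x^2: 12 a_4 = 0  ->  a_4 = 0
  x^3: 20 a_5 - a_3 = 0  ->  20 a_5 = a_3 = 0  ->  a_5 = 0
  x^4: 30 a_6 - 2 a_4 = 0  ->  30 a_6 = 2 a_4 = 0  ->  a_6 = 0
Truncated series: y(x) = 3 - 3 x^2 + O(x^7).

a_0 = 3; a_1 = 0; a_2 = -3; a_3 = 0; a_4 = 0; a_5 = 0; a_6 = 0


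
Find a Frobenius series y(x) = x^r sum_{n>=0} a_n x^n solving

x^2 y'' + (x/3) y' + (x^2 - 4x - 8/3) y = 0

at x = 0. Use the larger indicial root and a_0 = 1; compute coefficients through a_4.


Write in Frobenius form y'' + (p(x)/x) y' + (q(x)/x^2) y = 0:
  p(x) = 1/3,  q(x) = x^2 - 4x - 8/3.
Indicial equation: r(r-1) + (1/3) r + (-8/3) = 0 -> roots r_1 = 2, r_2 = -4/3.
Take r = r_1 = 2. Let y(x) = x^r sum_{n>=0} a_n x^n with a_0 = 1.
Substitute y = x^r sum a_n x^n and match x^{r+n}. The recurrence is
  D(n) a_n - 4 a_{n-1} + 1 a_{n-2} = 0,  where D(n) = (r+n)(r+n-1) + (1/3)(r+n) + (-8/3).
  a_n = [4 a_{n-1} - 1 a_{n-2}] / D(n).
Since the indicial polynomial factors as (r - r_1)(r - r_2), D(n) = (r_1 + n - r_1)(r_1 + n - r_2) = n(n + 10/3).
Evaluating step by step (a_0 = 1):
  n = 1: D(1) = 1(1 + 10/3) = 13/3; numerator = 4(1) = 4; a_1 = (4)/(13/3) = 12/13
  n = 2: D(2) = 2(2 + 10/3) = 32/3; numerator = 4(12/13) - 1(1) = 35/13; a_2 = (35/13)/(32/3) = 105/416
  n = 3: D(3) = 3(3 + 10/3) = 19; numerator = 4(105/416) - 1(12/13) = 9/104; a_3 = (9/104)/(19) = 9/1976
  n = 4: D(4) = 4(4 + 10/3) = 88/3; numerator = 4(9/1976) - 1(105/416) = -1851/7904; a_4 = (-1851/7904)/(88/3) = -5553/695552

r = 2; a_0 = 1; a_1 = 12/13; a_2 = 105/416; a_3 = 9/1976; a_4 = -5553/695552


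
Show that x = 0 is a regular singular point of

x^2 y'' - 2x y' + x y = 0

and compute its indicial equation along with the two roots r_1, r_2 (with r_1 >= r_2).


Divide by x^2 to reach normal form y'' + P_1(x) y' + P_2(x) y = 0 with P_1(x) = -2/x and P_2(x) = 1/x.
x = 0 is a singular point because the y'-coefficient -2/x has a pole at x = 0 and the y-coefficient 1/x has a pole at x = 0.
It is a regular singular point because x P_1(x) = p(x) = -2 and x^2 P_2(x) = q(x) = x are polynomials, hence analytic at x = 0.
p(0) = -2,  q(0) = 0.
Indicial equation: r(r-1) + p(0) r + q(0) = 0, i.e. r^2 + (p(0) - 1) r + q(0) = 0, i.e. r^2 - 3 r = 0.
Discriminant: (-3)^2 - 4(0) = 9, so r = (3 ± 3)/2.
Solving: r_1 = 3, r_2 = 0.

indicial: r^2 - 3 r = 0; roots r_1 = 3, r_2 = 0


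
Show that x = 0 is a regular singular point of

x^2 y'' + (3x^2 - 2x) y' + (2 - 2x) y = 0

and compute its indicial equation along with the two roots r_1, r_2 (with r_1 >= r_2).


Divide by x^2 to reach normal form y'' + P_1(x) y' + P_2(x) y = 0 with P_1(x) = 3 - 2/x and P_2(x) = -2/x + 2/x^2.
x = 0 is a singular point because the y'-coefficient 3 - 2/x has a pole at x = 0 and the y-coefficient -2/x + 2/x^2 has a pole at x = 0.
It is a regular singular point because x P_1(x) = p(x) = 3x - 2 and x^2 P_2(x) = q(x) = 2 - 2x are polynomials, hence analytic at x = 0.
p(0) = -2,  q(0) = 2.
Indicial equation: r(r-1) + p(0) r + q(0) = 0, i.e. r^2 + (p(0) - 1) r + q(0) = 0, i.e. r^2 - 3 r + 2 = 0.
Discriminant: (-3)^2 - 4(2) = 1, so r = (3 ± 1)/2.
Solving: r_1 = 2, r_2 = 1.

indicial: r^2 - 3 r + 2 = 0; roots r_1 = 2, r_2 = 1


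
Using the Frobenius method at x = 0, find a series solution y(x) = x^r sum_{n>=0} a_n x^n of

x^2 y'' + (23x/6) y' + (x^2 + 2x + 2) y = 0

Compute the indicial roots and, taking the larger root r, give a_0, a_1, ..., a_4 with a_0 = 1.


Write in Frobenius form y'' + (p(x)/x) y' + (q(x)/x^2) y = 0:
  p(x) = 23/6,  q(x) = x^2 + 2x + 2.
Indicial equation: r(r-1) + (23/6) r + (2) = 0 -> roots r_1 = -4/3, r_2 = -3/2.
Take r = r_1 = -4/3. Let y(x) = x^r sum_{n>=0} a_n x^n with a_0 = 1.
Substitute y = x^r sum a_n x^n and match x^{r+n}. The recurrence is
  D(n) a_n + 2 a_{n-1} + 1 a_{n-2} = 0,  where D(n) = (r+n)(r+n-1) + (23/6)(r+n) + (2).
  a_n = [-2 a_{n-1} - 1 a_{n-2}] / D(n).
Since the indicial polynomial factors as (r - r_1)(r - r_2), D(n) = (r_1 + n - r_1)(r_1 + n - r_2) = n(n + 1/6).
Evaluating step by step (a_0 = 1):
  n = 1: D(1) = 1(1 + 1/6) = 7/6; numerator = -2(1) = -2; a_1 = (-2)/(7/6) = -12/7
  n = 2: D(2) = 2(2 + 1/6) = 13/3; numerator = -2(-12/7) - 1(1) = 17/7; a_2 = (17/7)/(13/3) = 51/91
  n = 3: D(3) = 3(3 + 1/6) = 19/2; numerator = -2(51/91) - 1(-12/7) = 54/91; a_3 = (54/91)/(19/2) = 108/1729
  n = 4: D(4) = 4(4 + 1/6) = 50/3; numerator = -2(108/1729) - 1(51/91) = -1185/1729; a_4 = (-1185/1729)/(50/3) = -711/17290

r = -4/3; a_0 = 1; a_1 = -12/7; a_2 = 51/91; a_3 = 108/1729; a_4 = -711/17290


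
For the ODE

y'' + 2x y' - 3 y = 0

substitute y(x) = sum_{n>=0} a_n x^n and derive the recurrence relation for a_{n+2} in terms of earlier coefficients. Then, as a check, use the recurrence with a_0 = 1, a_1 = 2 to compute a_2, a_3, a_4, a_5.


Substitute y = sum_n a_n x^n.
y''(x) has coefficient (n+2)(n+1) a_{n+2} at x^n;
2 x y'(x) has coefficient 2 n a_n at x^n (shift);
-3 y(x) has coefficient -3 a_n at x^n.
Matching x^n: (n+2)(n+1) a_{n+2} + (2n - 3) a_n = 0.
Thus a_{n+2} = (-2n + 3) / ((n+1)(n+2)) * a_n.

Check with a_0 = 1, a_1 = 2 (apply the recurrence for n = 0, 1, 2, 3): a_0 = 1, a_1 = 2, a_2 = 3/2, a_3 = 1/3, a_4 = -1/8, a_5 = -1/20.

a_(n+2) = (-2n + 3) / ((n+1)(n+2)) * a_n; check: a_0 = 1, a_1 = 2, a_2 = 3/2, a_3 = 1/3, a_4 = -1/8, a_5 = -1/20


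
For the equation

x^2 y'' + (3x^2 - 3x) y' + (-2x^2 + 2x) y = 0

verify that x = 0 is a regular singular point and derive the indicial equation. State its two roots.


Divide by x^2 to reach normal form y'' + P_1(x) y' + P_2(x) y = 0 with P_1(x) = 3 - 3/x and P_2(x) = -2 + 2/x.
x = 0 is a singular point because the y'-coefficient 3 - 3/x has a pole at x = 0 and the y-coefficient -2 + 2/x has a pole at x = 0.
It is a regular singular point because x P_1(x) = p(x) = 3x - 3 and x^2 P_2(x) = q(x) = -2x^2 + 2x are polynomials, hence analytic at x = 0.
p(0) = -3,  q(0) = 0.
Indicial equation: r(r-1) + p(0) r + q(0) = 0, i.e. r^2 + (p(0) - 1) r + q(0) = 0, i.e. r^2 - 4 r = 0.
Discriminant: (-4)^2 - 4(0) = 16, so r = (4 ± 4)/2.
Solving: r_1 = 4, r_2 = 0.

indicial: r^2 - 4 r = 0; roots r_1 = 4, r_2 = 0


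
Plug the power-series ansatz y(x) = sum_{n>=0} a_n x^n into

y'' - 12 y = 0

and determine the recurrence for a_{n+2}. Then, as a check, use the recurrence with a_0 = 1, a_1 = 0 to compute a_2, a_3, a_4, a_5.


Substitute y = sum_n a_n x^n into y'' + (const) y = 0.
y''(x) = sum_{n>=0} (n+2)(n+1) a_{n+2} x^n.
The ODE becomes sum_n [(n+2)(n+1) a_{n+2} - 12 a_n] x^n = 0.
Setting each coefficient to zero gives the recurrence:
  (n+2)(n+1) a_{n+2} - 12 a_n = 0,
  a_{n+2} = 12 / ((n+1)(n+2)) a_n.

Check with a_0 = 1, a_1 = 0 (apply the recurrence for n = 0, 1, 2, 3): a_0 = 1, a_1 = 0, a_2 = 6, a_3 = 0, a_4 = 6, a_5 = 0.

a_{n+2} = 12/((n+1)(n+2)) * a_n; check: a_0 = 1, a_1 = 0, a_2 = 6, a_3 = 0, a_4 = 6, a_5 = 0


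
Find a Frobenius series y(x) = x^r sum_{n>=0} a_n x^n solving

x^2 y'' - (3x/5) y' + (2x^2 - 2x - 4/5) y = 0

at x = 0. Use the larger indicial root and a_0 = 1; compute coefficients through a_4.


Write in Frobenius form y'' + (p(x)/x) y' + (q(x)/x^2) y = 0:
  p(x) = -3/5,  q(x) = 2x^2 - 2x - 4/5.
Indicial equation: r(r-1) + (-3/5) r + (-4/5) = 0 -> roots r_1 = 2, r_2 = -2/5.
Take r = r_1 = 2. Let y(x) = x^r sum_{n>=0} a_n x^n with a_0 = 1.
Substitute y = x^r sum a_n x^n and match x^{r+n}. The recurrence is
  D(n) a_n - 2 a_{n-1} + 2 a_{n-2} = 0,  where D(n) = (r+n)(r+n-1) + (-3/5)(r+n) + (-4/5).
  a_n = [2 a_{n-1} - 2 a_{n-2}] / D(n).
Since the indicial polynomial factors as (r - r_1)(r - r_2), D(n) = (r_1 + n - r_1)(r_1 + n - r_2) = n(n + 12/5).
Evaluating step by step (a_0 = 1):
  n = 1: D(1) = 1(1 + 12/5) = 17/5; numerator = 2(1) = 2; a_1 = (2)/(17/5) = 10/17
  n = 2: D(2) = 2(2 + 12/5) = 44/5; numerator = 2(10/17) - 2(1) = -14/17; a_2 = (-14/17)/(44/5) = -35/374
  n = 3: D(3) = 3(3 + 12/5) = 81/5; numerator = 2(-35/374) - 2(10/17) = -15/11; a_3 = (-15/11)/(81/5) = -25/297
  n = 4: D(4) = 4(4 + 12/5) = 128/5; numerator = 2(-25/297) - 2(-35/374) = 95/5049; a_4 = (95/5049)/(128/5) = 475/646272

r = 2; a_0 = 1; a_1 = 10/17; a_2 = -35/374; a_3 = -25/297; a_4 = 475/646272


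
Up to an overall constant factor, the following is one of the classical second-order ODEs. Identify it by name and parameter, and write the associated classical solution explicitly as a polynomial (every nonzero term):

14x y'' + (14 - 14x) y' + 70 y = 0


All three coefficients share the factor 14; dividing through by 14 gives  x y'' + (1 - x) y' + 5 y = 0.
This matches the Laguerre equation x y'' + (1 - x) y' + n y = 0 with n = 5; the polynomial solution is L_5(x).
With y = sum_k a_k x^k, matching x^k gives (k+1)k a_{k+1} + (k+1) a_{k+1} - k a_k + n a_k = 0, i.e. (k+1)^2 a_{k+1} = (k - n) a_k = (k - 5) a_k. The right side vanishes at k = 5, so the series terminates at degree 5.
Standard normalization L_n(0) = 1 gives a_0 = 1. Work upward with a_{k+1} = (k - 5) a_k / (k+1)^2:
  a_1 = (0 - 5)(1) / 1^2 = -5/1 = -5
  a_2 = (1 - 5)(-5) / 2^2 = 20/4 = 5
  a_3 = (2 - 5)(5) / 3^2 = -15/9 = -5/3
  a_4 = (3 - 5)(-5/3) / 4^2 = (10/3)/16 = 5/24
  a_5 = (4 - 5)(5/24) / 5^2 = (-5/24)/25 = -1/120
Hence L_5(x) = -x^5/120 + 5 x^4/24 - 5 x^3/3 + 5 x^2 - 5 x + 1.

L_5(x); series = -x^5/120 + 5 x^4/24 - 5 x^3/3 + 5 x^2 - 5 x + 1


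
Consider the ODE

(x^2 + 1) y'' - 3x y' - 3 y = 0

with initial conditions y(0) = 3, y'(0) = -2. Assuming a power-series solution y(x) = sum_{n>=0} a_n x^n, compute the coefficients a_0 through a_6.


Ansatz: y(x) = sum_{n>=0} a_n x^n, so y'(x) = sum_{n>=1} n a_n x^(n-1) and y''(x) = sum_{n>=2} n(n-1) a_n x^(n-2).
Substitute into P(x) y'' + Q(x) y' + R(x) y = 0 with P(x) = x^2 + 1, Q(x) = -3x, R(x) = -3, and match powers of x.
Initial conditions: a_0 = 3, a_1 = -2.
Setting the coefficient of each power of x to zero and solving order by order (substituting the coefficients already found):
  x^0: 2 a_2 - 3 a_0 = 0  ->  2 a_2 = 3 a_0 = 9  ->  a_2 = 9/2
  x^1: 6 a_3 - 6 a_1 = 0  ->  6 a_3 = 6 a_1 = -12  ->  a_3 = -2
  x^2: 12 a_4 - 7 a_2 = 0  ->  12 a_4 = 7 a_2 = 63/2  ->  a_4 = 21/8
  x^3: 20 a_5 - 6 a_3 = 0  ->  20 a_5 = 6 a_3 = -12  ->  a_5 = -3/5
  x^4: 30 a_6 - 3 a_4 = 0  ->  30 a_6 = 3 a_4 = 63/8  ->  a_6 = 21/80
Truncated series: y(x) = 3 - 2 x + (9/2) x^2 - 2 x^3 + (21/8) x^4 - (3/5) x^5 + (21/80) x^6 + O(x^7).

a_0 = 3; a_1 = -2; a_2 = 9/2; a_3 = -2; a_4 = 21/8; a_5 = -3/5; a_6 = 21/80


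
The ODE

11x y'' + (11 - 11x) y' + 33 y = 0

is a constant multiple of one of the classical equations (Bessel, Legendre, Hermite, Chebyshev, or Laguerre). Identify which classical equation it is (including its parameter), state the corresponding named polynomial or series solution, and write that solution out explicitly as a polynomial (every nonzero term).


All three coefficients share the factor 11; dividing through by 11 gives  x y'' + (1 - x) y' + 3 y = 0.
This matches the Laguerre equation x y'' + (1 - x) y' + n y = 0 with n = 3; the polynomial solution is L_3(x).
With y = sum_k a_k x^k, matching x^k gives (k+1)k a_{k+1} + (k+1) a_{k+1} - k a_k + n a_k = 0, i.e. (k+1)^2 a_{k+1} = (k - n) a_k = (k - 3) a_k. The right side vanishes at k = 3, so the series terminates at degree 3.
Standard normalization L_n(0) = 1 gives a_0 = 1. Work upward with a_{k+1} = (k - 3) a_k / (k+1)^2:
  a_1 = (0 - 3)(1) / 1^2 = -3/1 = -3
  a_2 = (1 - 3)(-3) / 2^2 = 6/4 = 3/2
  a_3 = (2 - 3)(3/2) / 3^2 = (-3/2)/9 = -1/6
Hence L_3(x) = -x^3/6 + 3 x^2/2 - 3 x + 1.

L_3(x); series = -x^3/6 + 3 x^2/2 - 3 x + 1


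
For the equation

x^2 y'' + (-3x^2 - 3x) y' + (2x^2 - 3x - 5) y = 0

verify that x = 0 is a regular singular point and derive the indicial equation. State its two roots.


Divide by x^2 to reach normal form y'' + P_1(x) y' + P_2(x) y = 0 with P_1(x) = -3 - 3/x and P_2(x) = 2 - 3/x - 5/x^2.
x = 0 is a singular point because the y'-coefficient -3 - 3/x has a pole at x = 0 and the y-coefficient 2 - 3/x - 5/x^2 has a pole at x = 0.
It is a regular singular point because x P_1(x) = p(x) = -3x - 3 and x^2 P_2(x) = q(x) = 2x^2 - 3x - 5 are polynomials, hence analytic at x = 0.
p(0) = -3,  q(0) = -5.
Indicial equation: r(r-1) + p(0) r + q(0) = 0, i.e. r^2 + (p(0) - 1) r + q(0) = 0, i.e. r^2 - 4 r - 5 = 0.
Discriminant: (-4)^2 - 4(-5) = 36, so r = (4 ± 6)/2.
Solving: r_1 = 5, r_2 = -1.

indicial: r^2 - 4 r - 5 = 0; roots r_1 = 5, r_2 = -1


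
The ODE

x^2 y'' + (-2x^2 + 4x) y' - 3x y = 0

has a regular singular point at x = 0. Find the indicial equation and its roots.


Divide by x^2 to reach normal form y'' + P_1(x) y' + P_2(x) y = 0 with P_1(x) = -2 + 4/x and P_2(x) = -3/x.
x = 0 is a singular point because the y'-coefficient -2 + 4/x has a pole at x = 0 and the y-coefficient -3/x has a pole at x = 0.
It is a regular singular point because x P_1(x) = p(x) = 4 - 2x and x^2 P_2(x) = q(x) = -3x are polynomials, hence analytic at x = 0.
p(0) = 4,  q(0) = 0.
Indicial equation: r(r-1) + p(0) r + q(0) = 0, i.e. r^2 + (p(0) - 1) r + q(0) = 0, i.e. r^2 + 3 r = 0.
Discriminant: (3)^2 - 4(0) = 9, so r = (-3 ± 3)/2.
Solving: r_1 = 0, r_2 = -3.

indicial: r^2 + 3 r = 0; roots r_1 = 0, r_2 = -3


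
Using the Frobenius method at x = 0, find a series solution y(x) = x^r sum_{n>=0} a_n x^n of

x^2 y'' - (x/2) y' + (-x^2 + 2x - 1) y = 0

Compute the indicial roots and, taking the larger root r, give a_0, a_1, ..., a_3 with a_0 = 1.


Write in Frobenius form y'' + (p(x)/x) y' + (q(x)/x^2) y = 0:
  p(x) = -1/2,  q(x) = -x^2 + 2x - 1.
Indicial equation: r(r-1) + (-1/2) r + (-1) = 0 -> roots r_1 = 2, r_2 = -1/2.
Take r = r_1 = 2. Let y(x) = x^r sum_{n>=0} a_n x^n with a_0 = 1.
Substitute y = x^r sum a_n x^n and match x^{r+n}. The recurrence is
  D(n) a_n + 2 a_{n-1} - 1 a_{n-2} = 0,  where D(n) = (r+n)(r+n-1) + (-1/2)(r+n) + (-1).
  a_n = [-2 a_{n-1} + 1 a_{n-2}] / D(n).
Since the indicial polynomial factors as (r - r_1)(r - r_2), D(n) = (r_1 + n - r_1)(r_1 + n - r_2) = n(n + 5/2).
Evaluating step by step (a_0 = 1):
  n = 1: D(1) = 1(1 + 5/2) = 7/2; numerator = -2(1) = -2; a_1 = (-2)/(7/2) = -4/7
  n = 2: D(2) = 2(2 + 5/2) = 9; numerator = -2(-4/7) + 1(1) = 15/7; a_2 = (15/7)/(9) = 5/21
  n = 3: D(3) = 3(3 + 5/2) = 33/2; numerator = -2(5/21) + 1(-4/7) = -22/21; a_3 = (-22/21)/(33/2) = -4/63

r = 2; a_0 = 1; a_1 = -4/7; a_2 = 5/21; a_3 = -4/63


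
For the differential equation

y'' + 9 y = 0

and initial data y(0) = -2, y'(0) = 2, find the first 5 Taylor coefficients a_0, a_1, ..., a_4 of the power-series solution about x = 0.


Ansatz: y(x) = sum_{n>=0} a_n x^n, so y'(x) = sum_{n>=1} n a_n x^(n-1) and y''(x) = sum_{n>=2} n(n-1) a_n x^(n-2).
Substitute into P(x) y'' + Q(x) y' + R(x) y = 0 with P(x) = 1, Q(x) = 0, R(x) = 9, and match powers of x.
Initial conditions: a_0 = -2, a_1 = 2.
Setting the coefficient of each power of x to zero and solving order by order (substituting the coefficients already found):
  x^0: 2 a_2 + 9 a_0 = 0  ->  2 a_2 = -9 a_0 = 18  ->  a_2 = 9
  x^1: 6 a_3 + 9 a_1 = 0  ->  6 a_3 = -9 a_1 = -18  ->  a_3 = -3
  x^2: 12 a_4 + 9 a_2 = 0  ->  12 a_4 = -9 a_2 = -81  ->  a_4 = -27/4
Truncated series: y(x) = -2 + 2 x + 9 x^2 - 3 x^3 - (27/4) x^4 + O(x^5).

a_0 = -2; a_1 = 2; a_2 = 9; a_3 = -3; a_4 = -27/4


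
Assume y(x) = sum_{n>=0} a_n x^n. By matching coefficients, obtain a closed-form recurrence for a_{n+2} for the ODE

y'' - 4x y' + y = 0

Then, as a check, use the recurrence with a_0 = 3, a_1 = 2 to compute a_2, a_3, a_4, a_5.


Substitute y = sum_n a_n x^n.
y''(x) has coefficient (n+2)(n+1) a_{n+2} at x^n;
-4 x y'(x) has coefficient -4 n a_n at x^n (shift);
y(x) has coefficient 1 a_n at x^n.
Matching x^n: (n+2)(n+1) a_{n+2} + (-4n + 1) a_n = 0.
Thus a_{n+2} = (4n - 1) / ((n+1)(n+2)) * a_n.

Check with a_0 = 3, a_1 = 2 (apply the recurrence for n = 0, 1, 2, 3): a_0 = 3, a_1 = 2, a_2 = -3/2, a_3 = 1, a_4 = -7/8, a_5 = 11/20.

a_(n+2) = (4n - 1) / ((n+1)(n+2)) * a_n; check: a_0 = 3, a_1 = 2, a_2 = -3/2, a_3 = 1, a_4 = -7/8, a_5 = 11/20


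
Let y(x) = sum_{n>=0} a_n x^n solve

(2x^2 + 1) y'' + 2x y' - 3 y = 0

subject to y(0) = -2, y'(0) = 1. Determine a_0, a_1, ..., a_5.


Ansatz: y(x) = sum_{n>=0} a_n x^n, so y'(x) = sum_{n>=1} n a_n x^(n-1) and y''(x) = sum_{n>=2} n(n-1) a_n x^(n-2).
Substitute into P(x) y'' + Q(x) y' + R(x) y = 0 with P(x) = 2x^2 + 1, Q(x) = 2x, R(x) = -3, and match powers of x.
Initial conditions: a_0 = -2, a_1 = 1.
Setting the coefficient of each power of x to zero and solving order by order (substituting the coefficients already found):
  x^0: 2 a_2 - 3 a_0 = 0  ->  2 a_2 = 3 a_0 = -6  ->  a_2 = -3
  x^1: 6 a_3 - a_1 = 0  ->  6 a_3 = a_1 = 1  ->  a_3 = 1/6
  x^2: 12 a_4 + 5 a_2 = 0  ->  12 a_4 = -5 a_2 = 15  ->  a_4 = 5/4
  x^3: 20 a_5 + 15 a_3 = 0  ->  20 a_5 = -15 a_3 = -5/2  ->  a_5 = -1/8
Truncated series: y(x) = -2 + x - 3 x^2 + (1/6) x^3 + (5/4) x^4 - (1/8) x^5 + O(x^6).

a_0 = -2; a_1 = 1; a_2 = -3; a_3 = 1/6; a_4 = 5/4; a_5 = -1/8


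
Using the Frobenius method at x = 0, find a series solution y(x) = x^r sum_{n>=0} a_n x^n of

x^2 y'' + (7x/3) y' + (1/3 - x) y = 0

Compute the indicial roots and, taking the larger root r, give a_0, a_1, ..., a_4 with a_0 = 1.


Write in Frobenius form y'' + (p(x)/x) y' + (q(x)/x^2) y = 0:
  p(x) = 7/3,  q(x) = 1/3 - x.
Indicial equation: r(r-1) + (7/3) r + (1/3) = 0 -> roots r_1 = -1/3, r_2 = -1.
Take r = r_1 = -1/3. Let y(x) = x^r sum_{n>=0} a_n x^n with a_0 = 1.
Substitute y = x^r sum a_n x^n and match x^{r+n}. The recurrence is
  D(n) a_n - 1 a_{n-1} = 0,  where D(n) = (r+n)(r+n-1) + (7/3)(r+n) + (1/3).
  a_n = 1 / D(n) * a_{n-1}.
Since the indicial polynomial factors as (r - r_1)(r - r_2), D(n) = (r_1 + n - r_1)(r_1 + n - r_2) = n(n + 2/3).
Evaluating step by step (a_0 = 1):
  n = 1: D(1) = 1(1 + 2/3) = 5/3; numerator = 1(1) = 1; a_1 = (1)/(5/3) = 3/5
  n = 2: D(2) = 2(2 + 2/3) = 16/3; numerator = 1(3/5) = 3/5; a_2 = (3/5)/(16/3) = 9/80
  n = 3: D(3) = 3(3 + 2/3) = 11; numerator = 1(9/80) = 9/80; a_3 = (9/80)/(11) = 9/880
  n = 4: D(4) = 4(4 + 2/3) = 56/3; numerator = 1(9/880) = 9/880; a_4 = (9/880)/(56/3) = 27/49280

r = -1/3; a_0 = 1; a_1 = 3/5; a_2 = 9/80; a_3 = 9/880; a_4 = 27/49280


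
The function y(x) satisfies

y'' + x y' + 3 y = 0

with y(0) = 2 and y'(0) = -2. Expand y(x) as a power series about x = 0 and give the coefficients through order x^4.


Ansatz: y(x) = sum_{n>=0} a_n x^n, so y'(x) = sum_{n>=1} n a_n x^(n-1) and y''(x) = sum_{n>=2} n(n-1) a_n x^(n-2).
Substitute into P(x) y'' + Q(x) y' + R(x) y = 0 with P(x) = 1, Q(x) = x, R(x) = 3, and match powers of x.
Initial conditions: a_0 = 2, a_1 = -2.
Setting the coefficient of each power of x to zero and solving order by order (substituting the coefficients already found):
  x^0: 2 a_2 + 3 a_0 = 0  ->  2 a_2 = -3 a_0 = -6  ->  a_2 = -3
  x^1: 6 a_3 + 4 a_1 = 0  ->  6 a_3 = -4 a_1 = 8  ->  a_3 = 4/3
  x^2: 12 a_4 + 5 a_2 = 0  ->  12 a_4 = -5 a_2 = 15  ->  a_4 = 5/4
Truncated series: y(x) = 2 - 2 x - 3 x^2 + (4/3) x^3 + (5/4) x^4 + O(x^5).

a_0 = 2; a_1 = -2; a_2 = -3; a_3 = 4/3; a_4 = 5/4


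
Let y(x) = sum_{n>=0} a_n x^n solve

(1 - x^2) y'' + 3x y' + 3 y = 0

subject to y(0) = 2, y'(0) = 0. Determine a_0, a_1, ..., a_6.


Ansatz: y(x) = sum_{n>=0} a_n x^n, so y'(x) = sum_{n>=1} n a_n x^(n-1) and y''(x) = sum_{n>=2} n(n-1) a_n x^(n-2).
Substitute into P(x) y'' + Q(x) y' + R(x) y = 0 with P(x) = 1 - x^2, Q(x) = 3x, R(x) = 3, and match powers of x.
Initial conditions: a_0 = 2, a_1 = 0.
Setting the coefficient of each power of x to zero and solving order by order (substituting the coefficients already found):
  x^0: 2 a_2 + 3 a_0 = 0  ->  2 a_2 = -3 a_0 = -6  ->  a_2 = -3
  x^1: 6 a_3 + 6 a_1 = 0  ->  6 a_3 = -6 a_1 = 0  ->  a_3 = 0
  x^2: 12 a_4 + 7 a_2 = 0  ->  12 a_4 = -7 a_2 = 21  ->  a_4 = 7/4
  x^3: 20 a_5 + 6 a_3 = 0  ->  20 a_5 = -6 a_3 = 0  ->  a_5 = 0
  x^4: 30 a_6 + 3 a_4 = 0  ->  30 a_6 = -3 a_4 = -21/4  ->  a_6 = -7/40
Truncated series: y(x) = 2 - 3 x^2 + (7/4) x^4 - (7/40) x^6 + O(x^7).

a_0 = 2; a_1 = 0; a_2 = -3; a_3 = 0; a_4 = 7/4; a_5 = 0; a_6 = -7/40


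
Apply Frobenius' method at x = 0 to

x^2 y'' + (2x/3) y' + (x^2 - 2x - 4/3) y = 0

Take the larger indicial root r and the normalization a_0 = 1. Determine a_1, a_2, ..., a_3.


Write in Frobenius form y'' + (p(x)/x) y' + (q(x)/x^2) y = 0:
  p(x) = 2/3,  q(x) = x^2 - 2x - 4/3.
Indicial equation: r(r-1) + (2/3) r + (-4/3) = 0 -> roots r_1 = 4/3, r_2 = -1.
Take r = r_1 = 4/3. Let y(x) = x^r sum_{n>=0} a_n x^n with a_0 = 1.
Substitute y = x^r sum a_n x^n and match x^{r+n}. The recurrence is
  D(n) a_n - 2 a_{n-1} + 1 a_{n-2} = 0,  where D(n) = (r+n)(r+n-1) + (2/3)(r+n) + (-4/3).
  a_n = [2 a_{n-1} - 1 a_{n-2}] / D(n).
Since the indicial polynomial factors as (r - r_1)(r - r_2), D(n) = (r_1 + n - r_1)(r_1 + n - r_2) = n(n + 7/3).
Evaluating step by step (a_0 = 1):
  n = 1: D(1) = 1(1 + 7/3) = 10/3; numerator = 2(1) = 2; a_1 = (2)/(10/3) = 3/5
  n = 2: D(2) = 2(2 + 7/3) = 26/3; numerator = 2(3/5) - 1(1) = 1/5; a_2 = (1/5)/(26/3) = 3/130
  n = 3: D(3) = 3(3 + 7/3) = 16; numerator = 2(3/130) - 1(3/5) = -36/65; a_3 = (-36/65)/(16) = -9/260

r = 4/3; a_0 = 1; a_1 = 3/5; a_2 = 3/130; a_3 = -9/260


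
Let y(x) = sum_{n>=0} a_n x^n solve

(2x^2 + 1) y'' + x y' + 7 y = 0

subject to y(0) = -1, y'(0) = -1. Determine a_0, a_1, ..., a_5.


Ansatz: y(x) = sum_{n>=0} a_n x^n, so y'(x) = sum_{n>=1} n a_n x^(n-1) and y''(x) = sum_{n>=2} n(n-1) a_n x^(n-2).
Substitute into P(x) y'' + Q(x) y' + R(x) y = 0 with P(x) = 2x^2 + 1, Q(x) = x, R(x) = 7, and match powers of x.
Initial conditions: a_0 = -1, a_1 = -1.
Setting the coefficient of each power of x to zero and solving order by order (substituting the coefficients already found):
  x^0: 2 a_2 + 7 a_0 = 0  ->  2 a_2 = -7 a_0 = 7  ->  a_2 = 7/2
  x^1: 6 a_3 + 8 a_1 = 0  ->  6 a_3 = -8 a_1 = 8  ->  a_3 = 4/3
  x^2: 12 a_4 + 13 a_2 = 0  ->  12 a_4 = -13 a_2 = -91/2  ->  a_4 = -91/24
  x^3: 20 a_5 + 22 a_3 = 0  ->  20 a_5 = -22 a_3 = -88/3  ->  a_5 = -22/15
Truncated series: y(x) = -1 - x + (7/2) x^2 + (4/3) x^3 - (91/24) x^4 - (22/15) x^5 + O(x^6).

a_0 = -1; a_1 = -1; a_2 = 7/2; a_3 = 4/3; a_4 = -91/24; a_5 = -22/15


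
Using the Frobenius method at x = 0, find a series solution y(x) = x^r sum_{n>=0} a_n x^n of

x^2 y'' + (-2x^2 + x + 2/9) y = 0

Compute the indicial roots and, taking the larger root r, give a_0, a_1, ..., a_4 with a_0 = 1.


Write in Frobenius form y'' + (p(x)/x) y' + (q(x)/x^2) y = 0:
  p(x) = 0,  q(x) = -2x^2 + x + 2/9.
Indicial equation: r(r-1) + (0) r + (2/9) = 0 -> roots r_1 = 2/3, r_2 = 1/3.
Take r = r_1 = 2/3. Let y(x) = x^r sum_{n>=0} a_n x^n with a_0 = 1.
Substitute y = x^r sum a_n x^n and match x^{r+n}. The recurrence is
  D(n) a_n + 1 a_{n-1} - 2 a_{n-2} = 0,  where D(n) = (r+n)(r+n-1) + (0)(r+n) + (2/9).
  a_n = [-1 a_{n-1} + 2 a_{n-2}] / D(n).
Since the indicial polynomial factors as (r - r_1)(r - r_2), D(n) = (r_1 + n - r_1)(r_1 + n - r_2) = n(n + 1/3).
Evaluating step by step (a_0 = 1):
  n = 1: D(1) = 1(1 + 1/3) = 4/3; numerator = -1(1) = -1; a_1 = (-1)/(4/3) = -3/4
  n = 2: D(2) = 2(2 + 1/3) = 14/3; numerator = -1(-3/4) + 2(1) = 11/4; a_2 = (11/4)/(14/3) = 33/56
  n = 3: D(3) = 3(3 + 1/3) = 10; numerator = -1(33/56) + 2(-3/4) = -117/56; a_3 = (-117/56)/(10) = -117/560
  n = 4: D(4) = 4(4 + 1/3) = 52/3; numerator = -1(-117/560) + 2(33/56) = 111/80; a_4 = (111/80)/(52/3) = 333/4160

r = 2/3; a_0 = 1; a_1 = -3/4; a_2 = 33/56; a_3 = -117/560; a_4 = 333/4160


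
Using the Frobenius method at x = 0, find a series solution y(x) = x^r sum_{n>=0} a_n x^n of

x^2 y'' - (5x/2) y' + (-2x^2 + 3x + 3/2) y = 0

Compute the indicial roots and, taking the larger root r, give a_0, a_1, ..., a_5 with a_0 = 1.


Write in Frobenius form y'' + (p(x)/x) y' + (q(x)/x^2) y = 0:
  p(x) = -5/2,  q(x) = -2x^2 + 3x + 3/2.
Indicial equation: r(r-1) + (-5/2) r + (3/2) = 0 -> roots r_1 = 3, r_2 = 1/2.
Take r = r_1 = 3. Let y(x) = x^r sum_{n>=0} a_n x^n with a_0 = 1.
Substitute y = x^r sum a_n x^n and match x^{r+n}. The recurrence is
  D(n) a_n + 3 a_{n-1} - 2 a_{n-2} = 0,  where D(n) = (r+n)(r+n-1) + (-5/2)(r+n) + (3/2).
  a_n = [-3 a_{n-1} + 2 a_{n-2}] / D(n).
Since the indicial polynomial factors as (r - r_1)(r - r_2), D(n) = (r_1 + n - r_1)(r_1 + n - r_2) = n(n + 5/2).
Evaluating step by step (a_0 = 1):
  n = 1: D(1) = 1(1 + 5/2) = 7/2; numerator = -3(1) = -3; a_1 = (-3)/(7/2) = -6/7
  n = 2: D(2) = 2(2 + 5/2) = 9; numerator = -3(-6/7) + 2(1) = 32/7; a_2 = (32/7)/(9) = 32/63
  n = 3: D(3) = 3(3 + 5/2) = 33/2; numerator = -3(32/63) + 2(-6/7) = -68/21; a_3 = (-68/21)/(33/2) = -136/693
  n = 4: D(4) = 4(4 + 5/2) = 26; numerator = -3(-136/693) + 2(32/63) = 1112/693; a_4 = (1112/693)/(26) = 556/9009
  n = 5: D(5) = 5(5 + 5/2) = 75/2; numerator = -3(556/9009) + 2(-136/693) = -5204/9009; a_5 = (-5204/9009)/(75/2) = -10408/675675

r = 3; a_0 = 1; a_1 = -6/7; a_2 = 32/63; a_3 = -136/693; a_4 = 556/9009; a_5 = -10408/675675


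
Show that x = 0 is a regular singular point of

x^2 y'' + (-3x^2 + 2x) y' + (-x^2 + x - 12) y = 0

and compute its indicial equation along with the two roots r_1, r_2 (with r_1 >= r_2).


Divide by x^2 to reach normal form y'' + P_1(x) y' + P_2(x) y = 0 with P_1(x) = -3 + 2/x and P_2(x) = -1 + 1/x - 12/x^2.
x = 0 is a singular point because the y'-coefficient -3 + 2/x has a pole at x = 0 and the y-coefficient -1 + 1/x - 12/x^2 has a pole at x = 0.
It is a regular singular point because x P_1(x) = p(x) = 2 - 3x and x^2 P_2(x) = q(x) = -x^2 + x - 12 are polynomials, hence analytic at x = 0.
p(0) = 2,  q(0) = -12.
Indicial equation: r(r-1) + p(0) r + q(0) = 0, i.e. r^2 + (p(0) - 1) r + q(0) = 0, i.e. r^2 + 1 r - 12 = 0.
Discriminant: (1)^2 - 4(-12) = 49, so r = (-1 ± 7)/2.
Solving: r_1 = 3, r_2 = -4.

indicial: r^2 + 1 r - 12 = 0; roots r_1 = 3, r_2 = -4


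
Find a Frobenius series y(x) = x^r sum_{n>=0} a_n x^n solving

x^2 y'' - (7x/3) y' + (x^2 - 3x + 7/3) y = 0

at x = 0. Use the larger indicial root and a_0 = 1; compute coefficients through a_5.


Write in Frobenius form y'' + (p(x)/x) y' + (q(x)/x^2) y = 0:
  p(x) = -7/3,  q(x) = x^2 - 3x + 7/3.
Indicial equation: r(r-1) + (-7/3) r + (7/3) = 0 -> roots r_1 = 7/3, r_2 = 1.
Take r = r_1 = 7/3. Let y(x) = x^r sum_{n>=0} a_n x^n with a_0 = 1.
Substitute y = x^r sum a_n x^n and match x^{r+n}. The recurrence is
  D(n) a_n - 3 a_{n-1} + 1 a_{n-2} = 0,  where D(n) = (r+n)(r+n-1) + (-7/3)(r+n) + (7/3).
  a_n = [3 a_{n-1} - 1 a_{n-2}] / D(n).
Since the indicial polynomial factors as (r - r_1)(r - r_2), D(n) = (r_1 + n - r_1)(r_1 + n - r_2) = n(n + 4/3).
Evaluating step by step (a_0 = 1):
  n = 1: D(1) = 1(1 + 4/3) = 7/3; numerator = 3(1) = 3; a_1 = (3)/(7/3) = 9/7
  n = 2: D(2) = 2(2 + 4/3) = 20/3; numerator = 3(9/7) - 1(1) = 20/7; a_2 = (20/7)/(20/3) = 3/7
  n = 3: D(3) = 3(3 + 4/3) = 13; numerator = 3(3/7) - 1(9/7) = 0; a_3 = (0)/(13) = 0
  n = 4: D(4) = 4(4 + 4/3) = 64/3; numerator = 3(0) - 1(3/7) = -3/7; a_4 = (-3/7)/(64/3) = -9/448
  n = 5: D(5) = 5(5 + 4/3) = 95/3; numerator = 3(-9/448) - 1(0) = -27/448; a_5 = (-27/448)/(95/3) = -81/42560

r = 7/3; a_0 = 1; a_1 = 9/7; a_2 = 3/7; a_3 = 0; a_4 = -9/448; a_5 = -81/42560


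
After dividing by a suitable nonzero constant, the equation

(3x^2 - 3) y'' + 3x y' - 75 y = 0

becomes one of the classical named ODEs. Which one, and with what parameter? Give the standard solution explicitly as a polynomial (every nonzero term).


All three coefficients share the factor -3; dividing through by -3 gives  (1 - x^2) y'' - x y' + 25 y = 0.
This matches the Chebyshev equation (1 - x^2) y'' - x y' + n^2 y = 0 (note the -x y' term, not -2x y') with n^2 = 25, so n = 5; the polynomial solution is T_5(x).
With y = sum_k a_k x^k, matching x^k gives (k+2)(k+1) a_{k+2} = (k^2 - n^2) a_k = (k - 5)(k + 5) a_k. The right side vanishes at k = 5, so the series with the parity of 5 terminates at degree 5.
Standard normalization: leading coefficient of T_n is 2^(n-1), so a_5 = 2^4 = 16. Work downward with a_k = (k+1)(k+2) a_{k+2} / ((k - 5)(k + 5)):
  a_3 = (4)(5)(16) / ((3 - 5)(3 + 5)) = 320/(-16) = -20
  a_1 = (2)(3)(-20) / ((1 - 5)(1 + 5)) = -120/(-24) = 5
Hence T_5(x) = 16 x^5 - 20 x^3 + 5 x.

T_5(x); series = 16 x^5 - 20 x^3 + 5 x


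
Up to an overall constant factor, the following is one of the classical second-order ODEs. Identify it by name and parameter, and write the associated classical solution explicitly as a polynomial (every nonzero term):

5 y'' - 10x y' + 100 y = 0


All three coefficients share the factor 5; dividing through by 5 gives  y'' - 2x y' + 20 y = 0.
This matches the Hermite equation y'' - 2x y' + 2n y = 0 with 2n = 20, so n = 10; the polynomial solution is H_10(x).
With y = sum_k a_k x^k, matching x^k gives (k+2)(k+1) a_{k+2} = 2(k - n) a_k = 2(k - 10) a_k. The right side vanishes at k = 10, so the series with the parity of 10 terminates at degree 10.
Standard normalization: leading coefficient of H_n is 2^n, so a_10 = 2^10 = 1024. Work downward with a_k = (k+1)(k+2) a_{k+2} / (2(k - n)):
  a_8 = (9)(10)(1024) / (2(8 - 10)) = 92160/(-4) = -23040
  a_6 = (7)(8)(-23040) / (2(6 - 10)) = -1290240/(-8) = 161280
  a_4 = (5)(6)(161280) / (2(4 - 10)) = 4838400/(-12) = -403200
  a_2 = (3)(4)(-403200) / (2(2 - 10)) = -4838400/(-16) = 302400
  a_0 = (1)(2)(302400) / (2(0 - 10)) = 604800/(-20) = -30240
Hence H_10(x) = 1024 x^10 - 23040 x^8 + 161280 x^6 - 403200 x^4 + 302400 x^2 - 30240.

H_10(x); series = 1024 x^10 - 23040 x^8 + 161280 x^6 - 403200 x^4 + 302400 x^2 - 30240


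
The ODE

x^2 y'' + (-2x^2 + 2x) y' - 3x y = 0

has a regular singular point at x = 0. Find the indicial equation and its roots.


Divide by x^2 to reach normal form y'' + P_1(x) y' + P_2(x) y = 0 with P_1(x) = -2 + 2/x and P_2(x) = -3/x.
x = 0 is a singular point because the y'-coefficient -2 + 2/x has a pole at x = 0 and the y-coefficient -3/x has a pole at x = 0.
It is a regular singular point because x P_1(x) = p(x) = 2 - 2x and x^2 P_2(x) = q(x) = -3x are polynomials, hence analytic at x = 0.
p(0) = 2,  q(0) = 0.
Indicial equation: r(r-1) + p(0) r + q(0) = 0, i.e. r^2 + (p(0) - 1) r + q(0) = 0, i.e. r^2 + 1 r = 0.
Discriminant: (1)^2 - 4(0) = 1, so r = (-1 ± 1)/2.
Solving: r_1 = 0, r_2 = -1.

indicial: r^2 + 1 r = 0; roots r_1 = 0, r_2 = -1


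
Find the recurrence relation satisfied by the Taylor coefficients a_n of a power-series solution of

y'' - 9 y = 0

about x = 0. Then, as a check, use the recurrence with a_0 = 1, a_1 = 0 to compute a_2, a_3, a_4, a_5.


Substitute y = sum_n a_n x^n into y'' + (const) y = 0.
y''(x) = sum_{n>=0} (n+2)(n+1) a_{n+2} x^n.
The ODE becomes sum_n [(n+2)(n+1) a_{n+2} - 9 a_n] x^n = 0.
Setting each coefficient to zero gives the recurrence:
  (n+2)(n+1) a_{n+2} - 9 a_n = 0,
  a_{n+2} = 9 / ((n+1)(n+2)) a_n.

Check with a_0 = 1, a_1 = 0 (apply the recurrence for n = 0, 1, 2, 3): a_0 = 1, a_1 = 0, a_2 = 9/2, a_3 = 0, a_4 = 27/8, a_5 = 0.

a_{n+2} = 9/((n+1)(n+2)) * a_n; check: a_0 = 1, a_1 = 0, a_2 = 9/2, a_3 = 0, a_4 = 27/8, a_5 = 0


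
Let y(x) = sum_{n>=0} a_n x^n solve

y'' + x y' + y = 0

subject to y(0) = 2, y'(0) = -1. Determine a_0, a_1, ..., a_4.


Ansatz: y(x) = sum_{n>=0} a_n x^n, so y'(x) = sum_{n>=1} n a_n x^(n-1) and y''(x) = sum_{n>=2} n(n-1) a_n x^(n-2).
Substitute into P(x) y'' + Q(x) y' + R(x) y = 0 with P(x) = 1, Q(x) = x, R(x) = 1, and match powers of x.
Initial conditions: a_0 = 2, a_1 = -1.
Setting the coefficient of each power of x to zero and solving order by order (substituting the coefficients already found):
  x^0: 2 a_2 + a_0 = 0  ->  2 a_2 = -a_0 = -2  ->  a_2 = -1
  x^1: 6 a_3 + 2 a_1 = 0  ->  6 a_3 = -2 a_1 = 2  ->  a_3 = 1/3
  x^2: 12 a_4 + 3 a_2 = 0  ->  12 a_4 = -3 a_2 = 3  ->  a_4 = 1/4
Truncated series: y(x) = 2 - x - x^2 + (1/3) x^3 + (1/4) x^4 + O(x^5).

a_0 = 2; a_1 = -1; a_2 = -1; a_3 = 1/3; a_4 = 1/4


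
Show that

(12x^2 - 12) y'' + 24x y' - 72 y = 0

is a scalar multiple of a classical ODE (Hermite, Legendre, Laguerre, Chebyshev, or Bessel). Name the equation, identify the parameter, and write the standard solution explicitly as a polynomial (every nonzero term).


All three coefficients share the factor -12; dividing through by -12 gives  (1 - x^2) y'' - 2x y' + 6 y = 0.
This matches the Legendre equation (1 - x^2) y'' - 2x y' + n(n+1) y = 0 (note the -2x y' term) with n(n+1) = 6, so n = 2; the polynomial solution is P_2(x).
With y = sum_k a_k x^k, matching x^k gives (k+2)(k+1) a_{k+2} = [k(k+1) - n(n+1)] a_k = (k - 2)(k + 3) a_k. The right side vanishes at k = 2, so the series with the parity of 2 terminates at degree 2.
Standard normalization (P_n(1) = 1): leading coefficient (2n)!/(2^n (n!)^2) = 24/(4*4) = 3/2, so a_2 = 3/2. Work downward with a_k = (k+1)(k+2) a_{k+2} / ((k - 2)(k + 3)):
  a_0 = (1)(2)(3/2) / ((0 - 2)(0 + 3)) = 3/(-6) = -1/2
Hence P_2(x) = 3 x^2/2 - 1/2.

P_2(x); series = 3 x^2/2 - 1/2


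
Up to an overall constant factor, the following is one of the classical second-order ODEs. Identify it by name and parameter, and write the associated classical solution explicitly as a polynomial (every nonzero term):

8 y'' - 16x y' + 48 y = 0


All three coefficients share the factor 8; dividing through by 8 gives  y'' - 2x y' + 6 y = 0.
This matches the Hermite equation y'' - 2x y' + 2n y = 0 with 2n = 6, so n = 3; the polynomial solution is H_3(x).
With y = sum_k a_k x^k, matching x^k gives (k+2)(k+1) a_{k+2} = 2(k - n) a_k = 2(k - 3) a_k. The right side vanishes at k = 3, so the series with the parity of 3 terminates at degree 3.
Standard normalization: leading coefficient of H_n is 2^n, so a_3 = 2^3 = 8. Work downward with a_k = (k+1)(k+2) a_{k+2} / (2(k - n)):
  a_1 = (2)(3)(8) / (2(1 - 3)) = 48/(-4) = -12
Hence H_3(x) = 8 x^3 - 12 x.

H_3(x); series = 8 x^3 - 12 x


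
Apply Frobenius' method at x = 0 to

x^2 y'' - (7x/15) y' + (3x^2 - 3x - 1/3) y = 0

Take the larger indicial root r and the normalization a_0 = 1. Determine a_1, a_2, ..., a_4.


Write in Frobenius form y'' + (p(x)/x) y' + (q(x)/x^2) y = 0:
  p(x) = -7/15,  q(x) = 3x^2 - 3x - 1/3.
Indicial equation: r(r-1) + (-7/15) r + (-1/3) = 0 -> roots r_1 = 5/3, r_2 = -1/5.
Take r = r_1 = 5/3. Let y(x) = x^r sum_{n>=0} a_n x^n with a_0 = 1.
Substitute y = x^r sum a_n x^n and match x^{r+n}. The recurrence is
  D(n) a_n - 3 a_{n-1} + 3 a_{n-2} = 0,  where D(n) = (r+n)(r+n-1) + (-7/15)(r+n) + (-1/3).
  a_n = [3 a_{n-1} - 3 a_{n-2}] / D(n).
Since the indicial polynomial factors as (r - r_1)(r - r_2), D(n) = (r_1 + n - r_1)(r_1 + n - r_2) = n(n + 28/15).
Evaluating step by step (a_0 = 1):
  n = 1: D(1) = 1(1 + 28/15) = 43/15; numerator = 3(1) = 3; a_1 = (3)/(43/15) = 45/43
  n = 2: D(2) = 2(2 + 28/15) = 116/15; numerator = 3(45/43) - 3(1) = 6/43; a_2 = (6/43)/(116/15) = 45/2494
  n = 3: D(3) = 3(3 + 28/15) = 73/5; numerator = 3(45/2494) - 3(45/43) = -7695/2494; a_3 = (-7695/2494)/(73/5) = -38475/182062
  n = 4: D(4) = 4(4 + 28/15) = 352/15; numerator = 3(-38475/182062) - 3(45/2494) = -2160/3139; a_4 = (-2160/3139)/(352/15) = -2025/69058

r = 5/3; a_0 = 1; a_1 = 45/43; a_2 = 45/2494; a_3 = -38475/182062; a_4 = -2025/69058


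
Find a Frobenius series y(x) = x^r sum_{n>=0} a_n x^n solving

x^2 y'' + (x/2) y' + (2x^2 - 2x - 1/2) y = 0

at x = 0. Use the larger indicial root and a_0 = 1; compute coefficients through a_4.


Write in Frobenius form y'' + (p(x)/x) y' + (q(x)/x^2) y = 0:
  p(x) = 1/2,  q(x) = 2x^2 - 2x - 1/2.
Indicial equation: r(r-1) + (1/2) r + (-1/2) = 0 -> roots r_1 = 1, r_2 = -1/2.
Take r = r_1 = 1. Let y(x) = x^r sum_{n>=0} a_n x^n with a_0 = 1.
Substitute y = x^r sum a_n x^n and match x^{r+n}. The recurrence is
  D(n) a_n - 2 a_{n-1} + 2 a_{n-2} = 0,  where D(n) = (r+n)(r+n-1) + (1/2)(r+n) + (-1/2).
  a_n = [2 a_{n-1} - 2 a_{n-2}] / D(n).
Since the indicial polynomial factors as (r - r_1)(r - r_2), D(n) = (r_1 + n - r_1)(r_1 + n - r_2) = n(n + 3/2).
Evaluating step by step (a_0 = 1):
  n = 1: D(1) = 1(1 + 3/2) = 5/2; numerator = 2(1) = 2; a_1 = (2)/(5/2) = 4/5
  n = 2: D(2) = 2(2 + 3/2) = 7; numerator = 2(4/5) - 2(1) = -2/5; a_2 = (-2/5)/(7) = -2/35
  n = 3: D(3) = 3(3 + 3/2) = 27/2; numerator = 2(-2/35) - 2(4/5) = -12/7; a_3 = (-12/7)/(27/2) = -8/63
  n = 4: D(4) = 4(4 + 3/2) = 22; numerator = 2(-8/63) - 2(-2/35) = -44/315; a_4 = (-44/315)/(22) = -2/315

r = 1; a_0 = 1; a_1 = 4/5; a_2 = -2/35; a_3 = -8/63; a_4 = -2/315


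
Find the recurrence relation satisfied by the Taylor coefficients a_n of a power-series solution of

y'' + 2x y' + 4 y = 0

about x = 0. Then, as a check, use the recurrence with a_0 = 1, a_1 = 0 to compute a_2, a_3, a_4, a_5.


Substitute y = sum_n a_n x^n.
y''(x) has coefficient (n+2)(n+1) a_{n+2} at x^n;
2 x y'(x) has coefficient 2 n a_n at x^n (shift);
4 y(x) has coefficient 4 a_n at x^n.
Matching x^n: (n+2)(n+1) a_{n+2} + (2n + 4) a_n = 0.
Thus a_{n+2} = (-2n - 4) / ((n+1)(n+2)) * a_n.

Check with a_0 = 1, a_1 = 0 (apply the recurrence for n = 0, 1, 2, 3): a_0 = 1, a_1 = 0, a_2 = -2, a_3 = 0, a_4 = 4/3, a_5 = 0.

a_(n+2) = (-2n - 4) / ((n+1)(n+2)) * a_n; check: a_0 = 1, a_1 = 0, a_2 = -2, a_3 = 0, a_4 = 4/3, a_5 = 0
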